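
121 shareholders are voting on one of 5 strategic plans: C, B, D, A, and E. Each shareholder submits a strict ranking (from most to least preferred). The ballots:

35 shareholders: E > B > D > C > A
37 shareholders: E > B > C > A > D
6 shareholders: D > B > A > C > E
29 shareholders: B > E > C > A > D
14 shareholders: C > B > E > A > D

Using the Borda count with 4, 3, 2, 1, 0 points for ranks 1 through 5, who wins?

E

C: 35·1 + 37·2 + 6·1 + 29·2 + 14·4 = 229
B: 35·3 + 37·3 + 6·3 + 29·4 + 14·3 = 392
D: 35·2 + 37·0 + 6·4 + 29·0 + 14·0 = 94
A: 35·0 + 37·1 + 6·2 + 29·1 + 14·1 = 92
E: 35·4 + 37·4 + 6·0 + 29·3 + 14·2 = 403
E has the highest Borda score (403).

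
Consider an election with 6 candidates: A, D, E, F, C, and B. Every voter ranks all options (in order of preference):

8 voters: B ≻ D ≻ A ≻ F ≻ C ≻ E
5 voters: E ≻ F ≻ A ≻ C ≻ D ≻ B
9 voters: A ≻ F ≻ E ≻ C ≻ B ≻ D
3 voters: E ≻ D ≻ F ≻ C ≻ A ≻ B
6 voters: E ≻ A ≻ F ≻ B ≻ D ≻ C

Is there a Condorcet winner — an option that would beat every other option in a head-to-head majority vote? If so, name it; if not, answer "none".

A vs D: 20–11 for A.
A vs E: 17–14 for A.
A vs F: 23–8 for A.
A vs C: 28–3 for A.
A vs B: 23–8 for A.
A beats every other option head-to-head.

A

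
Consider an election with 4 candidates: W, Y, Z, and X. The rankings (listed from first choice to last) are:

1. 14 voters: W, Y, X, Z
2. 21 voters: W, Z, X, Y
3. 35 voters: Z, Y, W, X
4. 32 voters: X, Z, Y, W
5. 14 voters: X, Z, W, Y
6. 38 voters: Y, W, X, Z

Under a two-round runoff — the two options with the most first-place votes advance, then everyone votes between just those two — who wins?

Round 1 first-place votes: W 35, Y 38, Z 35, X 46.
X and Y advance.
Runoff: X is preferred to Y by 67 voters; Y by 87.
Y wins the runoff.

Y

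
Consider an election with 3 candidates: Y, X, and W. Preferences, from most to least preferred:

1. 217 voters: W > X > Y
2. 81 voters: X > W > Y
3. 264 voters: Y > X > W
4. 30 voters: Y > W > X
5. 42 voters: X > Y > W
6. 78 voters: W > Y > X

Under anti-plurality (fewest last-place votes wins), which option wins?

Last-place votes: Y 298, X 108, W 306.
X is ranked last by the fewest voters, so X wins.

X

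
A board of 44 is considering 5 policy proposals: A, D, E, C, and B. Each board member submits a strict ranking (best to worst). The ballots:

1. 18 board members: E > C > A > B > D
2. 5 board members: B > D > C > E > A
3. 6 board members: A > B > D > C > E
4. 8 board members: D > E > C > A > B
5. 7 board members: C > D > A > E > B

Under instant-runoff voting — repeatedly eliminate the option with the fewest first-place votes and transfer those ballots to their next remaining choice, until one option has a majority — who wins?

D

Round 1: A 6, D 8, E 18, C 7, B 5. Eliminate B.
Round 2: A 6, D 13, E 18, C 7. Eliminate A.
Round 3: D 19, E 18, C 7. Eliminate C.
Round 4: D 26, E 18. D has a majority.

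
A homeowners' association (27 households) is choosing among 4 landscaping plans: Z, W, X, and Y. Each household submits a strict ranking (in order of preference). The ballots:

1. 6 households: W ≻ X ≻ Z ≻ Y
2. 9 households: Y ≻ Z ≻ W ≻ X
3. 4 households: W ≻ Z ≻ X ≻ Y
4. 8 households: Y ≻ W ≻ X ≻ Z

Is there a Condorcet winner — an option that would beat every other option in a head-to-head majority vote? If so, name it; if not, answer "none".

Y

Y vs Z: 17–10 for Y.
Y vs W: 17–10 for Y.
Y vs X: 17–10 for Y.
Y beats every other option head-to-head.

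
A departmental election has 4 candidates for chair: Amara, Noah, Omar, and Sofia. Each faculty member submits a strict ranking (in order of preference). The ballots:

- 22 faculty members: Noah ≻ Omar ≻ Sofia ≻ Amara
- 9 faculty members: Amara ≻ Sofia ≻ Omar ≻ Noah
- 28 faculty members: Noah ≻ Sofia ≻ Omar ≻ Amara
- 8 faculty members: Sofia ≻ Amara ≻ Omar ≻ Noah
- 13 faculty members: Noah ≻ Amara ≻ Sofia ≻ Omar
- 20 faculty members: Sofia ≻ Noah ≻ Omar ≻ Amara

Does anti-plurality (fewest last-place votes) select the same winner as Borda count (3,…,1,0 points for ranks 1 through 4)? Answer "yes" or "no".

no

Anti-plurality — last-place votes: Amara 70, Noah 17, Omar 13, Sofia 0. Winner: Sofia.
Borda — scores: Amara 69, Noah 229, Omar 109, Sofia 193. Winner: Noah.
The two methods disagree.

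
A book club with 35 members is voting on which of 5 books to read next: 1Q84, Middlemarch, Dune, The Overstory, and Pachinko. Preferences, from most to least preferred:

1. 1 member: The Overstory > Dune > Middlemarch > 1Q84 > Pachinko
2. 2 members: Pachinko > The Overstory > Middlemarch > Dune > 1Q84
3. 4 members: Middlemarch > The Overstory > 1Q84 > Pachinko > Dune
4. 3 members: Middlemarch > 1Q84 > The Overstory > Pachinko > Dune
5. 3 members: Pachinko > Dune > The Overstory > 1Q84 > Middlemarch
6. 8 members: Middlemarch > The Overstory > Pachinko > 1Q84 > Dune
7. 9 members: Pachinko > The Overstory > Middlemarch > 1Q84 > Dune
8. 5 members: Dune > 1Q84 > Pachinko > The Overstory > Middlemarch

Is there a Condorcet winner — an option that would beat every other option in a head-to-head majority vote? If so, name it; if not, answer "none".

Pachinko

Pachinko vs 1Q84: 22–13 for Pachinko.
Pachinko vs Middlemarch: 19–16 for Pachinko.
Pachinko vs Dune: 29–6 for Pachinko.
Pachinko vs The Overstory: 19–16 for Pachinko.
Pachinko beats every other option head-to-head.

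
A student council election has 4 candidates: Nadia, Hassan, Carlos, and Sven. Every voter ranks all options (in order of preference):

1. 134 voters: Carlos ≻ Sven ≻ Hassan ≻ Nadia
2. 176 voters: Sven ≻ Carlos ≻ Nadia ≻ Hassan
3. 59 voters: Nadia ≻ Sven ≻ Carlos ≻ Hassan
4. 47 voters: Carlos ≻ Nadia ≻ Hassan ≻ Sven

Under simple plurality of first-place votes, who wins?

Carlos

First-place votes: Nadia 59, Hassan 0, Carlos 181, Sven 176.
Carlos has the most first-place votes.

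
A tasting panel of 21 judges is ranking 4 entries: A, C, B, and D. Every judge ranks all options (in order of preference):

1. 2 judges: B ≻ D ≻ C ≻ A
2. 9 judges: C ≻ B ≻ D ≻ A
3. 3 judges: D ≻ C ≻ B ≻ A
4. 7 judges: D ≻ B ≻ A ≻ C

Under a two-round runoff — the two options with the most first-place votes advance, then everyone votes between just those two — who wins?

D

Round 1 first-place votes: A 0, C 9, B 2, D 10.
D and C advance.
Runoff: D is preferred to C by 12 voters; C by 9.
D wins the runoff.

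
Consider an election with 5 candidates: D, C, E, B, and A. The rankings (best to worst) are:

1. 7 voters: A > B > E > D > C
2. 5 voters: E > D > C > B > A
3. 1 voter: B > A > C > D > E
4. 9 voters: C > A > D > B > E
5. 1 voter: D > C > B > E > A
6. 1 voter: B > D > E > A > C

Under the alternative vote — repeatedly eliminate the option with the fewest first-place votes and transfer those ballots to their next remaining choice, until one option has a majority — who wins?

C

Round 1: D 1, C 9, E 5, B 2, A 7. Eliminate D.
Round 2: C 10, E 5, B 2, A 7. Eliminate B.
Round 3: C 10, E 6, A 8. Eliminate E.
Round 4: C 15, A 9. C has a majority.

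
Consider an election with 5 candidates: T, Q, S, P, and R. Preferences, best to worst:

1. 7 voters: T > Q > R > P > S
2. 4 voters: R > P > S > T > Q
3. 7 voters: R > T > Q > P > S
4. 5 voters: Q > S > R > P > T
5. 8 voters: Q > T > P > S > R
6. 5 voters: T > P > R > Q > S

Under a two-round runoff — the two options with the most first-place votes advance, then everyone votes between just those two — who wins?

Round 1 first-place votes: T 12, Q 13, S 0, P 0, R 11.
Q and T advance.
Runoff: Q is preferred to T by 13 voters; T by 23.
T wins the runoff.

T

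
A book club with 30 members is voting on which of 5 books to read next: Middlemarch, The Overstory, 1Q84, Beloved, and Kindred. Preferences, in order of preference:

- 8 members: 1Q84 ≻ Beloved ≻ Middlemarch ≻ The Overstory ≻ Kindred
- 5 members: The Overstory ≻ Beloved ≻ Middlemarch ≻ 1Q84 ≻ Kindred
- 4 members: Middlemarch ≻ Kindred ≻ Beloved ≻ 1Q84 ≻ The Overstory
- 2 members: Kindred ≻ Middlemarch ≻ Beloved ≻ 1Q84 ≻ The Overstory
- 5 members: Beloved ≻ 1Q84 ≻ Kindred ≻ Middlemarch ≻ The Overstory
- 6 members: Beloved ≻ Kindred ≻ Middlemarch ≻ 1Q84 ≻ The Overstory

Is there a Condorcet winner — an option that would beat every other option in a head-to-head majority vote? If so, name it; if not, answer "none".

Beloved vs Middlemarch: 24–6 for Beloved.
Beloved vs The Overstory: 25–5 for Beloved.
Beloved vs 1Q84: 22–8 for Beloved.
Beloved vs Kindred: 24–6 for Beloved.
Beloved beats every other option head-to-head.

Beloved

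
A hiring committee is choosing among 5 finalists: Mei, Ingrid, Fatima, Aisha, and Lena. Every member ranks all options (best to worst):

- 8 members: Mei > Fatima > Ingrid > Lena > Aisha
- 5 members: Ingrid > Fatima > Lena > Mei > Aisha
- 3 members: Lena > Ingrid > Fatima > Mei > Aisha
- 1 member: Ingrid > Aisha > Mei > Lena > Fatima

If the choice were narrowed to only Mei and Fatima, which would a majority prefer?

Voters preferring Mei to Fatima: 9; preferring Fatima to Mei: 8.
Mei wins the head-to-head.

Mei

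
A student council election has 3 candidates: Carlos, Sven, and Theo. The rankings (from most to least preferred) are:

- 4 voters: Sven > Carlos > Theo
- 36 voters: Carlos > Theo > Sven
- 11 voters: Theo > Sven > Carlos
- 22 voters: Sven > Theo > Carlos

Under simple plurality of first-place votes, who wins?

First-place votes: Carlos 36, Sven 26, Theo 11.
Carlos has the most first-place votes.

Carlos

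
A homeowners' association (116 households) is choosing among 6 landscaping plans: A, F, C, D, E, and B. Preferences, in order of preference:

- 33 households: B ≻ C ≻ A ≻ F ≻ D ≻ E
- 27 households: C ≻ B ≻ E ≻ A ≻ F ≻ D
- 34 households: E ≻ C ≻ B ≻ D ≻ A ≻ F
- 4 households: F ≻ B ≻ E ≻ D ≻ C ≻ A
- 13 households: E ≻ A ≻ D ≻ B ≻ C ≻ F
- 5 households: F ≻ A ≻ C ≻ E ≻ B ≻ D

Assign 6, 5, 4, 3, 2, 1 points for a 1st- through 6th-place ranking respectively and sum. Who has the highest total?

A: 33·4 + 27·3 + 34·2 + 4·1 + 13·5 + 5·5 = 375
F: 33·3 + 27·2 + 34·1 + 4·6 + 13·1 + 5·6 = 254
C: 33·5 + 27·6 + 34·5 + 4·2 + 13·2 + 5·4 = 551
D: 33·2 + 27·1 + 34·3 + 4·3 + 13·4 + 5·1 = 264
E: 33·1 + 27·4 + 34·6 + 4·4 + 13·6 + 5·3 = 454
B: 33·6 + 27·5 + 34·4 + 4·5 + 13·3 + 5·2 = 538
C has the highest Borda score (551).

C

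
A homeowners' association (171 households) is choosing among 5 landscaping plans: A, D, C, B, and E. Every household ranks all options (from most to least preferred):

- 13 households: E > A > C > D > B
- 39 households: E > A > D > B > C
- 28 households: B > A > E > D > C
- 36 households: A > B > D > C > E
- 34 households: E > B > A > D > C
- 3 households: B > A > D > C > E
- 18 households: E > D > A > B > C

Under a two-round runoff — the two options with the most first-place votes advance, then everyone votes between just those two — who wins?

E

Round 1 first-place votes: A 36, D 0, C 0, B 31, E 104.
E and A advance.
Runoff: E is preferred to A by 104 voters; A by 67.
E wins the runoff.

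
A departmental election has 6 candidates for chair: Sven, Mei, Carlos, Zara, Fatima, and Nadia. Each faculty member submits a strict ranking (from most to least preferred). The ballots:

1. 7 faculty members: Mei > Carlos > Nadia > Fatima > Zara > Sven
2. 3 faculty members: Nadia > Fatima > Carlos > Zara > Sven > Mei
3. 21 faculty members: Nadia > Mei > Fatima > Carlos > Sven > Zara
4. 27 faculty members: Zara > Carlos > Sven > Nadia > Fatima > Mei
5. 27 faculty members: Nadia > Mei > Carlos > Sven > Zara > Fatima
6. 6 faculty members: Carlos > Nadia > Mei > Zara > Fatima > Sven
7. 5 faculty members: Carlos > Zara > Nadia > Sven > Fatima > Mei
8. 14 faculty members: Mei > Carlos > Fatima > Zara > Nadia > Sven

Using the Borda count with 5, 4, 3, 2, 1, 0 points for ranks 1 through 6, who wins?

Sven: 7·0 + 3·1 + 21·1 + 27·3 + 27·2 + 6·0 + 5·2 + 14·0 = 169
Mei: 7·5 + 3·0 + 21·4 + 27·0 + 27·4 + 6·3 + 5·0 + 14·5 = 315
Carlos: 7·4 + 3·3 + 21·2 + 27·4 + 27·3 + 6·5 + 5·5 + 14·4 = 379
Zara: 7·1 + 3·2 + 21·0 + 27·5 + 27·1 + 6·2 + 5·4 + 14·2 = 235
Fatima: 7·2 + 3·4 + 21·3 + 27·1 + 27·0 + 6·1 + 5·1 + 14·3 = 169
Nadia: 7·3 + 3·5 + 21·5 + 27·2 + 27·5 + 6·4 + 5·3 + 14·1 = 383
Nadia has the highest Borda score (383).

Nadia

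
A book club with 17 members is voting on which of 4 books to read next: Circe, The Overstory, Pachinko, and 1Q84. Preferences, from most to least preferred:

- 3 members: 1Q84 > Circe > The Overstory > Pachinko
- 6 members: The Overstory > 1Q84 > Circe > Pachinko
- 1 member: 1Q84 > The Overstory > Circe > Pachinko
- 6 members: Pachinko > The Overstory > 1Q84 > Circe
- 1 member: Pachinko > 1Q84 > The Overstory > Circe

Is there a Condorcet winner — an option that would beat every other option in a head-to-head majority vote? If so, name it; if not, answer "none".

The Overstory vs Circe: 14–3 for The Overstory.
The Overstory vs Pachinko: 10–7 for The Overstory.
The Overstory vs 1Q84: 12–5 for The Overstory.
The Overstory beats every other option head-to-head.

The Overstory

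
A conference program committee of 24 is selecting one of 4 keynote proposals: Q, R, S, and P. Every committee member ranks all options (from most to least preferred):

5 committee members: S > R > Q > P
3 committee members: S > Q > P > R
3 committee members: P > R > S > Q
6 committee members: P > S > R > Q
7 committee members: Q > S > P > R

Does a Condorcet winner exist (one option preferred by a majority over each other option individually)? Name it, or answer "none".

S vs Q: 17–7 for S.
S vs R: 21–3 for S.
S vs P: 15–9 for S.
S beats every other option head-to-head.

S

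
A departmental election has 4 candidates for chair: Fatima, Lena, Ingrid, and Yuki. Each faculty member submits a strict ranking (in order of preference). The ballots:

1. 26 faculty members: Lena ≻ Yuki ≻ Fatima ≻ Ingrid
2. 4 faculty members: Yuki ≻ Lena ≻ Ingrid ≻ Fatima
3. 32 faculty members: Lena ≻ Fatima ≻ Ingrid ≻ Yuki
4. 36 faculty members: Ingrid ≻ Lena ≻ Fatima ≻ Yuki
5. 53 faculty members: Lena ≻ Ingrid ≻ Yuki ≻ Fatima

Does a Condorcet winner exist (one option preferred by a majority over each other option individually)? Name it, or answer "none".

Lena vs Fatima: 151–0 for Lena.
Lena vs Ingrid: 115–36 for Lena.
Lena vs Yuki: 147–4 for Lena.
Lena beats every other option head-to-head.

Lena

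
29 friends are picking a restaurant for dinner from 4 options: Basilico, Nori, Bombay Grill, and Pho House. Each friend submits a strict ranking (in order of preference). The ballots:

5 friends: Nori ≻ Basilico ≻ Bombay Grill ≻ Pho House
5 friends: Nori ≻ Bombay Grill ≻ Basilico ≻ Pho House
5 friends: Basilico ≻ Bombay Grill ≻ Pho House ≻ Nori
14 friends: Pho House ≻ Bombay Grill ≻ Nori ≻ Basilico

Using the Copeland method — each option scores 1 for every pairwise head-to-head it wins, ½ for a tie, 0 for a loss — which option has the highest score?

Bombay Grill

Basilico: beats Pho House; loses to Nori and Bombay Grill → score 1.
Nori: beats Basilico; loses to Bombay Grill and Pho House → score 1.
Bombay Grill: beats Basilico, Nori, and Pho House → score 3.
Pho House: beats Nori; loses to Basilico and Bombay Grill → score 1.
Bombay Grill has the best pairwise record.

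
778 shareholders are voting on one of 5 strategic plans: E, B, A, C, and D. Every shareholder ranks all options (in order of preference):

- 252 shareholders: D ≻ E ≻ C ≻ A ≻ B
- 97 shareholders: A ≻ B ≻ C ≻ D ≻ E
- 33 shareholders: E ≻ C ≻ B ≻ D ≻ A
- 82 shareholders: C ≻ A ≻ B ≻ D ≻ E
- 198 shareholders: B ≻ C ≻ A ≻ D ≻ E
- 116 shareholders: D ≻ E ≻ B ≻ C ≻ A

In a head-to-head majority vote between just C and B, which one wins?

Voters preferring C to B: 367; preferring B to C: 411.
B wins the head-to-head.

B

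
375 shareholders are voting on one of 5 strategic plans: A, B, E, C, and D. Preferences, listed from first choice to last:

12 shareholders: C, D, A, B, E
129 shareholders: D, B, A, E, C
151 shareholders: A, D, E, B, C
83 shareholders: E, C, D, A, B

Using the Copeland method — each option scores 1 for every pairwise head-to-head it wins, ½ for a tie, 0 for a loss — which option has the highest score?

D

A: beats B, E, and C; loses to D → score 3.
B: beats C; loses to A, E, and D → score 1.
E: beats B and C; loses to A and D → score 2.
C: loses to A, B, E, and D → score 0.
D: beats A, B, E, and C → score 4.
D has the best pairwise record.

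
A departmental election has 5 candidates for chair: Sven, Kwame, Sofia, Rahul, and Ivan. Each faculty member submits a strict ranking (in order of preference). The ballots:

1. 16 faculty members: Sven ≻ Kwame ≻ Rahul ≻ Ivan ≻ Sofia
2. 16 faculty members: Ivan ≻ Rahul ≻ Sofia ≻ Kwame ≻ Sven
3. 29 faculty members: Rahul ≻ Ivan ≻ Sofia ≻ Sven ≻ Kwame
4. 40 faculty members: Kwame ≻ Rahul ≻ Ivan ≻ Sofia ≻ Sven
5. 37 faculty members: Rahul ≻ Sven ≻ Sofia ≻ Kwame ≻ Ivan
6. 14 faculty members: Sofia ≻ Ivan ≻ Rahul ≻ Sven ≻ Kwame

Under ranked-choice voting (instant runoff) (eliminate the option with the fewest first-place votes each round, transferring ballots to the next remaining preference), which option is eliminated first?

Sofia

Round 1: Sven 16, Kwame 40, Sofia 14, Rahul 66, Ivan 16. Eliminate Sofia.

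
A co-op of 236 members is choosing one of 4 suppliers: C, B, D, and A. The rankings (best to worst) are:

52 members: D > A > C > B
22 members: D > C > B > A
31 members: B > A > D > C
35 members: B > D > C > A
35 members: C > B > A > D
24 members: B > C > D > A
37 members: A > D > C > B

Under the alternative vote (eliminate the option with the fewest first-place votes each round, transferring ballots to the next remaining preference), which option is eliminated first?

C

Round 1: C 35, B 90, D 74, A 37. Eliminate C.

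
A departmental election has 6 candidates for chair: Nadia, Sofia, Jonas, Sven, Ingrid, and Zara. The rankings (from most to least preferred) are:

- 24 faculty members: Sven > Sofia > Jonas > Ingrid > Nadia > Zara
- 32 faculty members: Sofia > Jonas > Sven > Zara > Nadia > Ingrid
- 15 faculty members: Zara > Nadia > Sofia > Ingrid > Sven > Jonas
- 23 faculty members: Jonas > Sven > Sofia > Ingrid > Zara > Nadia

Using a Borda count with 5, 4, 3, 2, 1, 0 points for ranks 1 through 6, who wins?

Nadia: 24·1 + 32·1 + 15·4 + 23·0 = 116
Sofia: 24·4 + 32·5 + 15·3 + 23·3 = 370
Jonas: 24·3 + 32·4 + 15·0 + 23·5 = 315
Sven: 24·5 + 32·3 + 15·1 + 23·4 = 323
Ingrid: 24·2 + 32·0 + 15·2 + 23·2 = 124
Zara: 24·0 + 32·2 + 15·5 + 23·1 = 162
Sofia has the highest Borda score (370).

Sofia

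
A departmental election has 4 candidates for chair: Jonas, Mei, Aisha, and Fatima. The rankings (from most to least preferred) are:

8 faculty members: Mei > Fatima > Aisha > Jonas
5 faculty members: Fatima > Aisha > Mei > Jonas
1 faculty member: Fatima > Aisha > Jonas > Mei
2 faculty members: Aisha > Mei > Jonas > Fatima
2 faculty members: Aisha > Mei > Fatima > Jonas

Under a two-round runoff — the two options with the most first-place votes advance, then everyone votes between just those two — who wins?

Round 1 first-place votes: Jonas 0, Mei 8, Aisha 4, Fatima 6.
Mei and Fatima advance.
Runoff: Mei is preferred to Fatima by 12 voters; Fatima by 6.
Mei wins the runoff.

Mei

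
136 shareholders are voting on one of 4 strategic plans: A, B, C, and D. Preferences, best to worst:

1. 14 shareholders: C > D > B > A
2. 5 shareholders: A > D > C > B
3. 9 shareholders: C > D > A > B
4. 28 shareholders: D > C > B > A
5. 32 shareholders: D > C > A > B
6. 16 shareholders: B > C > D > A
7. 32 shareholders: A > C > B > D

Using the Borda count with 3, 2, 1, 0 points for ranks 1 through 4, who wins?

A: 14·0 + 5·3 + 9·1 + 28·0 + 32·1 + 16·0 + 32·3 = 152
B: 14·1 + 5·0 + 9·0 + 28·1 + 32·0 + 16·3 + 32·1 = 122
C: 14·3 + 5·1 + 9·3 + 28·2 + 32·2 + 16·2 + 32·2 = 290
D: 14·2 + 5·2 + 9·2 + 28·3 + 32·3 + 16·1 + 32·0 = 252
C has the highest Borda score (290).

C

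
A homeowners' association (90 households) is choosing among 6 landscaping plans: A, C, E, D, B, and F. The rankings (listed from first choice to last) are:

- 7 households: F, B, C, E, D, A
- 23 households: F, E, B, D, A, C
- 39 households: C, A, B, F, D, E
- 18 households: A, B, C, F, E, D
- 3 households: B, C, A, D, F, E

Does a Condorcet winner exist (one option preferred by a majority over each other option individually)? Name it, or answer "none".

none

Checking pairwise contests:
C beats A 49–41.
B beats C 51–39.
A beats E 60–30.
A beats D 60–30.
A beats B 57–33.
A beats F 60–30.
Every option loses at least one head-to-head, so there is no Condorcet winner.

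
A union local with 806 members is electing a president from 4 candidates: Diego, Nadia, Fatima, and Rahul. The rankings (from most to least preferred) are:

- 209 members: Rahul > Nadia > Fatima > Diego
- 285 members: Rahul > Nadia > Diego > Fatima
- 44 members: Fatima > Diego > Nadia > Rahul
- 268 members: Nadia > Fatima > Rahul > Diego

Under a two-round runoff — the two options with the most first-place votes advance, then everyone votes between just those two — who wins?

Rahul

Round 1 first-place votes: Diego 0, Nadia 268, Fatima 44, Rahul 494.
Rahul and Nadia advance.
Runoff: Rahul is preferred to Nadia by 494 voters; Nadia by 312.
Rahul wins the runoff.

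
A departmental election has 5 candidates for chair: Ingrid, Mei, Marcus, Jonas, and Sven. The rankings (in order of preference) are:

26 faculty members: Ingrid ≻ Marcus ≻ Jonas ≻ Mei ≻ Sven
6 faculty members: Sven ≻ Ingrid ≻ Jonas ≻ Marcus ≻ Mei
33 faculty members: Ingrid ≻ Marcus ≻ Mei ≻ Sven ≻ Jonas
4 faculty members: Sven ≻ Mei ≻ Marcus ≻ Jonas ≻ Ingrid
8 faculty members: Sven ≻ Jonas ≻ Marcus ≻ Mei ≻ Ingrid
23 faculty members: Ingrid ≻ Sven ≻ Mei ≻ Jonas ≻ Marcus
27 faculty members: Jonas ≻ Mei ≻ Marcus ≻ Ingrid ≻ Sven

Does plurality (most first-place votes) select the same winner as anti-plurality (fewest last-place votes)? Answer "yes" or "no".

Plurality — first-place votes: Ingrid 82, Mei 0, Marcus 0, Jonas 27, Sven 18. Winner: Ingrid.
Anti-plurality — last-place votes: Ingrid 12, Mei 6, Marcus 23, Jonas 33, Sven 53. Winner: Mei.
The two methods disagree.

no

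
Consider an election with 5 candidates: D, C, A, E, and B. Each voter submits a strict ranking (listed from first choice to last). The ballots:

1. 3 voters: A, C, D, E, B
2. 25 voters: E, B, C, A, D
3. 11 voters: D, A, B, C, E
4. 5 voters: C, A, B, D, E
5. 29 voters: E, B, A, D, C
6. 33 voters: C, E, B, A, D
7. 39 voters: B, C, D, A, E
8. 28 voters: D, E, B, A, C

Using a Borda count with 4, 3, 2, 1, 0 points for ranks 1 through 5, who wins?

B

D: 3·2 + 25·0 + 11·4 + 5·1 + 29·1 + 33·0 + 39·2 + 28·4 = 274
C: 3·3 + 25·2 + 11·1 + 5·4 + 29·0 + 33·4 + 39·3 + 28·0 = 339
A: 3·4 + 25·1 + 11·3 + 5·3 + 29·2 + 33·1 + 39·1 + 28·1 = 243
E: 3·1 + 25·4 + 11·0 + 5·0 + 29·4 + 33·3 + 39·0 + 28·3 = 402
B: 3·0 + 25·3 + 11·2 + 5·2 + 29·3 + 33·2 + 39·4 + 28·2 = 472
B has the highest Borda score (472).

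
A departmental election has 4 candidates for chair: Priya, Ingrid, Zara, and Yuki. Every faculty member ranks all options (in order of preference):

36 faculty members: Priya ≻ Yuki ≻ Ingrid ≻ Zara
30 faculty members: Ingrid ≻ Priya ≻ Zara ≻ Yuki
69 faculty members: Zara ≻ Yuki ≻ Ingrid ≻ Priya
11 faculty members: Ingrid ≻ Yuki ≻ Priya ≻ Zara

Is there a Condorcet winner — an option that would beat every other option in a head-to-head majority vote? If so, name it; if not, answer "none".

Checking pairwise contests:
Ingrid beats Priya 110–36.
Yuki beats Ingrid 105–41.
Priya beats Zara 77–69.
Zara beats Yuki 99–47.
Every option loses at least one head-to-head, so there is no Condorcet winner.

none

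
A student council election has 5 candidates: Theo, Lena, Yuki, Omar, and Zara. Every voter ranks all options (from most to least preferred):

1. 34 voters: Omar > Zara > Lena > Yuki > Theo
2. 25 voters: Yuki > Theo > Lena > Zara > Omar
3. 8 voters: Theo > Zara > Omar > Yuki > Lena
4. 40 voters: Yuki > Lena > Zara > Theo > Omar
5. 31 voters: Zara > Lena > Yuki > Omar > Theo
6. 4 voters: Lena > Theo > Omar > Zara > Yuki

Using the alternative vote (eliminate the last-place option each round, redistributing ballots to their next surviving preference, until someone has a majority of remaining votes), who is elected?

Round 1: Theo 8, Lena 4, Yuki 65, Omar 34, Zara 31. Eliminate Lena.
Round 2: Theo 12, Yuki 65, Omar 34, Zara 31. Eliminate Theo.
Round 3: Yuki 65, Omar 38, Zara 39. Eliminate Omar.
Round 4: Yuki 65, Zara 77. Zara has a majority.

Zara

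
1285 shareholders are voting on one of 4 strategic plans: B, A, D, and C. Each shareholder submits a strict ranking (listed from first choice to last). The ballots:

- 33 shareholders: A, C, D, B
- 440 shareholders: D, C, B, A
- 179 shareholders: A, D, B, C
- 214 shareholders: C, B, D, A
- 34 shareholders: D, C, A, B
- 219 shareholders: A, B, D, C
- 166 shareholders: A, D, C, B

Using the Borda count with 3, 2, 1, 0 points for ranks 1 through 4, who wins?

B: 33·0 + 440·1 + 179·1 + 214·2 + 34·0 + 219·2 + 166·0 = 1485
A: 33·3 + 440·0 + 179·3 + 214·0 + 34·1 + 219·3 + 166·3 = 1825
D: 33·1 + 440·3 + 179·2 + 214·1 + 34·3 + 219·1 + 166·2 = 2578
C: 33·2 + 440·2 + 179·0 + 214·3 + 34·2 + 219·0 + 166·1 = 1822
D has the highest Borda score (2578).

D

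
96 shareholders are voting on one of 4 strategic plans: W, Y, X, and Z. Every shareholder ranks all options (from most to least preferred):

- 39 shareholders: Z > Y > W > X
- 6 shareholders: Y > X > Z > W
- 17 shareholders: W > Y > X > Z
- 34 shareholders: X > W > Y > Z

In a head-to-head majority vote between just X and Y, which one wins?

Y

Voters preferring X to Y: 34; preferring Y to X: 62.
Y wins the head-to-head.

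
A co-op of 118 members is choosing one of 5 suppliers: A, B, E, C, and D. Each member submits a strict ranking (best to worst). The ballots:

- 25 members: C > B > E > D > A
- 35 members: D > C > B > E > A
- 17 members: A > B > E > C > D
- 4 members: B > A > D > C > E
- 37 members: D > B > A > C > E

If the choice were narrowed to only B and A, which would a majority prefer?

B

Voters preferring B to A: 101; preferring A to B: 17.
B wins the head-to-head.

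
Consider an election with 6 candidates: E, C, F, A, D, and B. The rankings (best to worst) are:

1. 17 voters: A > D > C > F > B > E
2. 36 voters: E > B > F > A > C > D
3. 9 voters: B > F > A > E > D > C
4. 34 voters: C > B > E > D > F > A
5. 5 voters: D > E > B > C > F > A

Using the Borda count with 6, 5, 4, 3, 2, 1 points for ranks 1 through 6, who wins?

E: 17·1 + 36·6 + 9·3 + 34·4 + 5·5 = 421
C: 17·4 + 36·2 + 9·1 + 34·6 + 5·3 = 368
F: 17·3 + 36·4 + 9·5 + 34·2 + 5·2 = 318
A: 17·6 + 36·3 + 9·4 + 34·1 + 5·1 = 285
D: 17·5 + 36·1 + 9·2 + 34·3 + 5·6 = 271
B: 17·2 + 36·5 + 9·6 + 34·5 + 5·4 = 458
B has the highest Borda score (458).

B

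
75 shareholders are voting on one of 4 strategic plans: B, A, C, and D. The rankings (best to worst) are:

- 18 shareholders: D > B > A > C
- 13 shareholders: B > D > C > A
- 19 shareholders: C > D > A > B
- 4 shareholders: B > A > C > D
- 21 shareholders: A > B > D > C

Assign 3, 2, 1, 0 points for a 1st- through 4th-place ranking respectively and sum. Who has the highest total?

B: 18·2 + 13·3 + 19·0 + 4·3 + 21·2 = 129
A: 18·1 + 13·0 + 19·1 + 4·2 + 21·3 = 108
C: 18·0 + 13·1 + 19·3 + 4·1 + 21·0 = 74
D: 18·3 + 13·2 + 19·2 + 4·0 + 21·1 = 139
D has the highest Borda score (139).

D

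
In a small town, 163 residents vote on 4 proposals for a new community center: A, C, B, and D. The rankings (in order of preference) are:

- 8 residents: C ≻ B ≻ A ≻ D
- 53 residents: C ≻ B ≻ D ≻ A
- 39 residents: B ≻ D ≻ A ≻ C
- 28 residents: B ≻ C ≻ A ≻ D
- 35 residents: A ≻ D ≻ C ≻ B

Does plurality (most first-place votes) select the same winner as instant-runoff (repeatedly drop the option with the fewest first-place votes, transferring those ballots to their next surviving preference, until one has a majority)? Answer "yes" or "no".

Plurality — first-place votes: A 35, C 61, B 67, D 0. Winner: B.
Instant-runoff — R1 A 35, C 61, B 67, D 0 (D out); R2 A 35, C 61, B 67 (A out); R3 C 96, B 67 (C winner). Winner: C.
The two methods disagree.

no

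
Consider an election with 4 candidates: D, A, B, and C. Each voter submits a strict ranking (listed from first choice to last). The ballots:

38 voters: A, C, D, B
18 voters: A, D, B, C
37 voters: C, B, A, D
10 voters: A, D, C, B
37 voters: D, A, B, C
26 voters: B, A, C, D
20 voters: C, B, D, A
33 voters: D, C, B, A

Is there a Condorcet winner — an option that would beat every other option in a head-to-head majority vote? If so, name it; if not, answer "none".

Checking pairwise contests:
A beats D 129–90.
B beats A 116–103.
D beats B 136–83.
A beats C 129–90.
Every option loses at least one head-to-head, so there is no Condorcet winner.

none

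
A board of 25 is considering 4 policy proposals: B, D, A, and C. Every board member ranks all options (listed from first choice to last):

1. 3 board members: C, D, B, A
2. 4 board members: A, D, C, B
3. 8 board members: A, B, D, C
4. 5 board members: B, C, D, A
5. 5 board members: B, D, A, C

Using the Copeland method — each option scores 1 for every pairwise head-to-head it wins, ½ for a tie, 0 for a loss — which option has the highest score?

B: beats D, A, and C → score 3.
D: beats A and C; loses to B → score 2.
A: beats C; loses to B and D → score 1.
C: loses to B, D, and A → score 0.
B has the best pairwise record.

B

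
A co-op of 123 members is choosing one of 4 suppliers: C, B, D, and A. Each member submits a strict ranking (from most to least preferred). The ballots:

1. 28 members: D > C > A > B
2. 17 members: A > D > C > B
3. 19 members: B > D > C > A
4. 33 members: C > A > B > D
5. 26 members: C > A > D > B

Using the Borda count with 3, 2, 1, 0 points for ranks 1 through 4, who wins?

C: 28·2 + 17·1 + 19·1 + 33·3 + 26·3 = 269
B: 28·0 + 17·0 + 19·3 + 33·1 + 26·0 = 90
D: 28·3 + 17·2 + 19·2 + 33·0 + 26·1 = 182
A: 28·1 + 17·3 + 19·0 + 33·2 + 26·2 = 197
C has the highest Borda score (269).

C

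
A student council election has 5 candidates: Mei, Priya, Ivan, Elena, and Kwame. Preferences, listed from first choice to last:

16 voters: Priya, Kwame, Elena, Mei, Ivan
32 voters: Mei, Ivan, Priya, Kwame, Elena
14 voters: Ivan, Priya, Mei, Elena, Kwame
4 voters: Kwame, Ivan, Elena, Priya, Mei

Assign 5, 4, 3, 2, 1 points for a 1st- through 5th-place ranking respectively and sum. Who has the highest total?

Priya

Mei: 16·2 + 32·5 + 14·3 + 4·1 = 238
Priya: 16·5 + 32·3 + 14·4 + 4·2 = 240
Ivan: 16·1 + 32·4 + 14·5 + 4·4 = 230
Elena: 16·3 + 32·1 + 14·2 + 4·3 = 120
Kwame: 16·4 + 32·2 + 14·1 + 4·5 = 162
Priya has the highest Borda score (240).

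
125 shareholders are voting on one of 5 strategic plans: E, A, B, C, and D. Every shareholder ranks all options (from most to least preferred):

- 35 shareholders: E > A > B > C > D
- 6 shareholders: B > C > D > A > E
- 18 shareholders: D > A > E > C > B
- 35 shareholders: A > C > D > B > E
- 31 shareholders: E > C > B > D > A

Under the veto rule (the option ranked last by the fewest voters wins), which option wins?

Last-place votes: E 41, A 31, B 18, C 0, D 35.
C is ranked last by the fewest voters, so C wins.

C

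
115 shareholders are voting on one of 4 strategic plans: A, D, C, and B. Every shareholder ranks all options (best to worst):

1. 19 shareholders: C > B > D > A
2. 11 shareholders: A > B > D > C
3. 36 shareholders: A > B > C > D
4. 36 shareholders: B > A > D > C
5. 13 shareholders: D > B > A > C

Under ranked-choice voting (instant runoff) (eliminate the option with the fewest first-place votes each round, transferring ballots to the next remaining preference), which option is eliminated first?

Round 1: A 47, D 13, C 19, B 36. Eliminate D.

D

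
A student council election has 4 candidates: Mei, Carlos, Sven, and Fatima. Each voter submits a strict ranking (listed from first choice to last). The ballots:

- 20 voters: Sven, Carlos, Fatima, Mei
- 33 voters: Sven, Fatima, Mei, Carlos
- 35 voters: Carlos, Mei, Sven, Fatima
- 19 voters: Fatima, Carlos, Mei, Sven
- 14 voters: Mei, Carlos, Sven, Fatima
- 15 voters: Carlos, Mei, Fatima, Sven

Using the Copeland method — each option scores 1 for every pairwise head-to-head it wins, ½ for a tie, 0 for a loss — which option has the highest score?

Carlos

Mei: beats Sven; loses to Carlos and Fatima → score 1.
Carlos: beats Mei, Sven, and Fatima → score 3.
Sven: beats Fatima; loses to Mei and Carlos → score 1.
Fatima: beats Mei; loses to Carlos and Sven → score 1.
Carlos has the best pairwise record.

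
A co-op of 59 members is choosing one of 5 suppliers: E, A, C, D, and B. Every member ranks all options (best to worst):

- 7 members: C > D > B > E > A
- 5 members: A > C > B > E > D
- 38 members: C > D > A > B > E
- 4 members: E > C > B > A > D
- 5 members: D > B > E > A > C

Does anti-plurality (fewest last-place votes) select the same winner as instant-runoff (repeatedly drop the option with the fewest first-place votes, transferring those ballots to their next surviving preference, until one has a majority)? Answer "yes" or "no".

no

Anti-plurality — last-place votes: E 38, A 7, C 5, D 9, B 0. Winner: B.
Instant-runoff — R1 E 4, A 5, C 45, D 5, B 0 (C winner). Winner: C.
The two methods disagree.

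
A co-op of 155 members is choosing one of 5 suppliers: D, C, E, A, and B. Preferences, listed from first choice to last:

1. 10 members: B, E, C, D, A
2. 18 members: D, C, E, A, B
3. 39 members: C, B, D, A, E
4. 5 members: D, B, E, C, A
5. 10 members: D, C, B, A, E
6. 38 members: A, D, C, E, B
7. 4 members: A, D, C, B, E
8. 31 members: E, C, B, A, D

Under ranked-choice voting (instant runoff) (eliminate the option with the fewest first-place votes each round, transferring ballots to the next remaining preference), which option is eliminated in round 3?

A

Round 1: D 33, C 39, E 31, A 42, B 10. Eliminate B.
Round 2: D 33, C 39, E 41, A 42. Eliminate D.
Round 3: C 67, E 46, A 42. Eliminate A.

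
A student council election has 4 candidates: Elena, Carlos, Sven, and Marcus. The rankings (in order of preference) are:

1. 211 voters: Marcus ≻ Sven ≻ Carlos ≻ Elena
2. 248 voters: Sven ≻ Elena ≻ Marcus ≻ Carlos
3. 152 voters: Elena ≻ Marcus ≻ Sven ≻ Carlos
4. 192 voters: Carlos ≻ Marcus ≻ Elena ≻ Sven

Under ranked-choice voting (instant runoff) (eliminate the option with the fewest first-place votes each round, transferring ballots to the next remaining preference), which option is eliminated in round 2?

Round 1: Elena 152, Carlos 192, Sven 248, Marcus 211. Eliminate Elena.
Round 2: Carlos 192, Sven 248, Marcus 363. Eliminate Carlos.

Carlos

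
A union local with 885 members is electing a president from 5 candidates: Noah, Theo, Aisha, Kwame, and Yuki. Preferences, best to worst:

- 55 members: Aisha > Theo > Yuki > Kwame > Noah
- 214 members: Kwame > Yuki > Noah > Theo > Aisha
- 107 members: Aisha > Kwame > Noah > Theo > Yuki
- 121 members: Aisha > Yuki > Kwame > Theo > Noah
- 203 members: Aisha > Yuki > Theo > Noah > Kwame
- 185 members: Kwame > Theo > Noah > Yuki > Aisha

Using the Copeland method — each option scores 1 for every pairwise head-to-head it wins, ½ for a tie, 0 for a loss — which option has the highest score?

Aisha

Noah: loses to Theo, Aisha, Kwame, and Yuki → score 0.
Theo: beats Noah; loses to Aisha, Kwame, and Yuki → score 1.
Aisha: beats Noah, Theo, Kwame, and Yuki → score 4.
Kwame: beats Noah, Theo, and Yuki; loses to Aisha → score 3.
Yuki: beats Noah and Theo; loses to Aisha and Kwame → score 2.
Aisha has the best pairwise record.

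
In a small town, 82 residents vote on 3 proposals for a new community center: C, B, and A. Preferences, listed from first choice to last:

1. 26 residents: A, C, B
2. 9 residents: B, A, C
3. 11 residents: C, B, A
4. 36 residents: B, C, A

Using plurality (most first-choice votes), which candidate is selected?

B

First-place votes: C 11, B 45, A 26.
B has the most first-place votes.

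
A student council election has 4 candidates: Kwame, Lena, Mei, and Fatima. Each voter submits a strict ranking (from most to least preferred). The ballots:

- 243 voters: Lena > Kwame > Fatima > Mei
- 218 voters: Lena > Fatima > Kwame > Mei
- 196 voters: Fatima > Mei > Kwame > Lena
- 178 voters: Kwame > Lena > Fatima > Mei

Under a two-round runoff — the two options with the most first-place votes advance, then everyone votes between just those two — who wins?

Lena

Round 1 first-place votes: Kwame 178, Lena 461, Mei 0, Fatima 196.
Lena and Fatima advance.
Runoff: Lena is preferred to Fatima by 639 voters; Fatima by 196.
Lena wins the runoff.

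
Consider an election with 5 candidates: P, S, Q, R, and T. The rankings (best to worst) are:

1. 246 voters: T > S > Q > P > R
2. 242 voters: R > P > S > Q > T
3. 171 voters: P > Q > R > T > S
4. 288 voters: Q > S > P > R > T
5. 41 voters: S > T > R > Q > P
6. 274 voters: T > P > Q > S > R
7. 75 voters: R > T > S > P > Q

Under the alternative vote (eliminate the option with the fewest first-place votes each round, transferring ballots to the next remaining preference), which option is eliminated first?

S

Round 1: P 171, S 41, Q 288, R 317, T 520. Eliminate S.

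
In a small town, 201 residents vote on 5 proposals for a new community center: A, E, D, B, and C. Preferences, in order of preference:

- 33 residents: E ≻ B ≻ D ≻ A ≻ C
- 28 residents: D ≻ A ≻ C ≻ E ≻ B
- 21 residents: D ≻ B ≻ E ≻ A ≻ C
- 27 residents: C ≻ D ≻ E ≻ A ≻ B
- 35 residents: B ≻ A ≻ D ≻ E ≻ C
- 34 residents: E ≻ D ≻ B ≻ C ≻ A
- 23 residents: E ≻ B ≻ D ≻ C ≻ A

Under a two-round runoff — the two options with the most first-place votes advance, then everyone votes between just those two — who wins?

Round 1 first-place votes: A 0, E 90, D 49, B 35, C 27.
E and D advance.
Runoff: E is preferred to D by 90 voters; D by 111.
D wins the runoff.

D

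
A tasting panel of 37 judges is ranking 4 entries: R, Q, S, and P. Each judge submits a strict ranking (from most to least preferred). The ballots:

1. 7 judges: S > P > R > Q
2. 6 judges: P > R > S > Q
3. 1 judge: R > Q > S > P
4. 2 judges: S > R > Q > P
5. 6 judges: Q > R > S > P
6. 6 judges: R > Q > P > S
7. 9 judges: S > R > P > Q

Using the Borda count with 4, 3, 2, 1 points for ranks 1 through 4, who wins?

R: 7·2 + 6·3 + 1·4 + 2·3 + 6·3 + 6·4 + 9·3 = 111
Q: 7·1 + 6·1 + 1·3 + 2·2 + 6·4 + 6·3 + 9·1 = 71
S: 7·4 + 6·2 + 1·2 + 2·4 + 6·2 + 6·1 + 9·4 = 104
P: 7·3 + 6·4 + 1·1 + 2·1 + 6·1 + 6·2 + 9·2 = 84
R has the highest Borda score (111).

R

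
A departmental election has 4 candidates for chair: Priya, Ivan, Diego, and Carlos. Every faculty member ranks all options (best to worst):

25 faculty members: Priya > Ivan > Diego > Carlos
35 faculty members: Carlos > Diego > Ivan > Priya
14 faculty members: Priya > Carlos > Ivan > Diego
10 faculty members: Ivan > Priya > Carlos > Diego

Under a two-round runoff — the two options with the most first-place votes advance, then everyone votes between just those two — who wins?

Round 1 first-place votes: Priya 39, Ivan 10, Diego 0, Carlos 35.
Priya and Carlos advance.
Runoff: Priya is preferred to Carlos by 49 voters; Carlos by 35.
Priya wins the runoff.

Priya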